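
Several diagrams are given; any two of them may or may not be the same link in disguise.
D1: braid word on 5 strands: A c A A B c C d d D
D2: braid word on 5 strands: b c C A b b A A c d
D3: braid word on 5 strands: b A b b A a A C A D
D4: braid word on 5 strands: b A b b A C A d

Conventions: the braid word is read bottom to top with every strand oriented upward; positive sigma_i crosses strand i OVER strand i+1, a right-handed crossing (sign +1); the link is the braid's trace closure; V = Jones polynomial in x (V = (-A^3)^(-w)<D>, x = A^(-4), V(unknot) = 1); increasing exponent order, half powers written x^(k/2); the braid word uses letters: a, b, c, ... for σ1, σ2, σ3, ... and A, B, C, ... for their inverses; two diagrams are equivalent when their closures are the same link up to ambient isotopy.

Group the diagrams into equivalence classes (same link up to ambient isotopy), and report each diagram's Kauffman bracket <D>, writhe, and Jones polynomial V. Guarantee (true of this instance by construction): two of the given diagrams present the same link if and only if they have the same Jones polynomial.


grouping into links: {D1} | {D2, D3, D4}
V(D1) = -x^-4 + x^-3 + x^-1  (w -2, c 10, <D> = A^-2 + A^6 - A^10)
D2 (bracket -A^-6 + 2A^-2 - 2A^2 + 3A^6 - 2A^10 + 2A^14 - A^18; 10 crossings at w = +2): V = -x^-3 + 2x^-2 - 2x^-1 + 3 - 2x + 2x^2 - x^3
V(D3) = -x^-3 + 2x^-2 - 2x^-1 + 3 - 2x + 2x^2 - x^3  [10 crossings, <D> = -A^-18 + 2A^-14 - 2A^-10 + 3A^-6 - 2A^-2 + 2A^2 - A^6, w = -2]
D4 (bracket -A^-12 + 2A^-8 - 2A^-4 + 3 - 2A^4 + 2A^8 - A^12; 8 crossings at w = 0): V = -x^-3 + 2x^-2 - 2x^-1 + 3 - 2x + 2x^2 - x^3
key observation: V(x) takes 2 values over 4 diagrams, fixing the grouping


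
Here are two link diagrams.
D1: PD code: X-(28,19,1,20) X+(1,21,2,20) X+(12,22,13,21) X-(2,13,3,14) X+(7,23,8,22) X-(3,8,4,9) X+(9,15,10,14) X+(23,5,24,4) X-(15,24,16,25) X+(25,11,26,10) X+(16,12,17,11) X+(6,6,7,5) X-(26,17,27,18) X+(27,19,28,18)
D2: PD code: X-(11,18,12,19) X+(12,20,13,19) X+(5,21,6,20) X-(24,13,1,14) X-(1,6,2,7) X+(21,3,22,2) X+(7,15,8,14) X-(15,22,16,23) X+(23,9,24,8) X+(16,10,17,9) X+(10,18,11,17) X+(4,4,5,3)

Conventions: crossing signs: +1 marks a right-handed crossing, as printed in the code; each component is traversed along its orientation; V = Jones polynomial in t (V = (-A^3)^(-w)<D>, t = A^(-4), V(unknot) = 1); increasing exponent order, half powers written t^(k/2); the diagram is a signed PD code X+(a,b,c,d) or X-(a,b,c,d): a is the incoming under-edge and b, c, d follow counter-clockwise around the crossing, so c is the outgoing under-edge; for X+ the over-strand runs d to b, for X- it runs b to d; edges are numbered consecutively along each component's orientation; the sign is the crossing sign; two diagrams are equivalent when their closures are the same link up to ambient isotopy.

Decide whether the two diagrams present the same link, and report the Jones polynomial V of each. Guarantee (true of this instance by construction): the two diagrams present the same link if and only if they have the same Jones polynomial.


equivalent: yes
D1 (bracket A^-8 - 2A^-4 + 2 - 2A^4 + 2A^8 - A^12 + A^16; 14 crossings at w = +4): V = t^-1 - 1 + 2t - 2t^2 + 2t^3 - 2t^4 + t^5
D2 (bracket A^-8 - 2A^-4 + 2 - 2A^4 + 2A^8 - A^12 + A^16; 12 crossings at w = +4): V = t^-1 - 1 + 2t - 2t^2 + 2t^3 - 2t^4 + t^5
key observation: all 2 diagrams share one V(t), hence one class


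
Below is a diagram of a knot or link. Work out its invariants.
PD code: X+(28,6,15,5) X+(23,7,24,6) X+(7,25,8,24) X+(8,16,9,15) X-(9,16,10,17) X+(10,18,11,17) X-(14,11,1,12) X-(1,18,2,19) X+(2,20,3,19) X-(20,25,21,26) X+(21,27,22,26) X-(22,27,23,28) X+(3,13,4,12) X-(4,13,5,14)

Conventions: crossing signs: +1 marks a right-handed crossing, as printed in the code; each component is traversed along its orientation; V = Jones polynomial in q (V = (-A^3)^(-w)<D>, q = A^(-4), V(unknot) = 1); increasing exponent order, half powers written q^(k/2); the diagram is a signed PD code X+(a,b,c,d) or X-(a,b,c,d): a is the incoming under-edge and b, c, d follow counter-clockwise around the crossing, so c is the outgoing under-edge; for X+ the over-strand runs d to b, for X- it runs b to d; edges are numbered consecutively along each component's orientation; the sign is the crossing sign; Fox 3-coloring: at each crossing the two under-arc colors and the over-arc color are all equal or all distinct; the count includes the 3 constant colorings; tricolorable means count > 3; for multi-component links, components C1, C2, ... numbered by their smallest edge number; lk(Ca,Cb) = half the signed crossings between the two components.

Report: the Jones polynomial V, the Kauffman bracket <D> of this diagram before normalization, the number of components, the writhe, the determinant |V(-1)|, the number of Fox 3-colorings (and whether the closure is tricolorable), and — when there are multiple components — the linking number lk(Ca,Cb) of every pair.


V = -q^(1/2) + q^(3/2) - q^(5/2) - q^(9/2)
<D> = -A^-12 - A^-4 + 1 - A^4 (w = +2)
2 components over 14 crossings, w = +2
lk(C1,C2): +2
3 Fox colorings among 3^14, |V(-1)| = 4: not tricolorable
why: w = +2 shifts under R1 moves; the (-A^3)^(-2) factor cancels that in V


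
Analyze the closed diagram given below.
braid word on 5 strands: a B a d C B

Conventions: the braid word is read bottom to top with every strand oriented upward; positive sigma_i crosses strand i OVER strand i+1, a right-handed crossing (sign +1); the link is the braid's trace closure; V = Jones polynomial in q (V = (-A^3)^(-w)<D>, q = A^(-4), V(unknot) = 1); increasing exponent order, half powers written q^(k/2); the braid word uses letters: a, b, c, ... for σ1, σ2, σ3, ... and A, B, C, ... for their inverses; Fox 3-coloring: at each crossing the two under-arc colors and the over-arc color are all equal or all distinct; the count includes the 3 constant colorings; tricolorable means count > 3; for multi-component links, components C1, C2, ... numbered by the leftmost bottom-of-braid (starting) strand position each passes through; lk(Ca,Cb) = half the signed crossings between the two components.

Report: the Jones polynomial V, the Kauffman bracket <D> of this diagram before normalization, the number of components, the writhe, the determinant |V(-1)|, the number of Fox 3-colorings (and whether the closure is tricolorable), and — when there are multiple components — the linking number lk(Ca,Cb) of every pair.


V = q^-2 - q^-1 + 1 - q + q^2
<D> = A^-8 - A^-4 + 1 - A^4 + A^8 (w = 0)
1 component over 6 crossings, w = 0
3 Fox colorings among 3^6, |V(-1)| = 5: not tricolorable
why: w = 0 (over 6 crossings) is diagram-only; (-A^3)^(0) removes it from V


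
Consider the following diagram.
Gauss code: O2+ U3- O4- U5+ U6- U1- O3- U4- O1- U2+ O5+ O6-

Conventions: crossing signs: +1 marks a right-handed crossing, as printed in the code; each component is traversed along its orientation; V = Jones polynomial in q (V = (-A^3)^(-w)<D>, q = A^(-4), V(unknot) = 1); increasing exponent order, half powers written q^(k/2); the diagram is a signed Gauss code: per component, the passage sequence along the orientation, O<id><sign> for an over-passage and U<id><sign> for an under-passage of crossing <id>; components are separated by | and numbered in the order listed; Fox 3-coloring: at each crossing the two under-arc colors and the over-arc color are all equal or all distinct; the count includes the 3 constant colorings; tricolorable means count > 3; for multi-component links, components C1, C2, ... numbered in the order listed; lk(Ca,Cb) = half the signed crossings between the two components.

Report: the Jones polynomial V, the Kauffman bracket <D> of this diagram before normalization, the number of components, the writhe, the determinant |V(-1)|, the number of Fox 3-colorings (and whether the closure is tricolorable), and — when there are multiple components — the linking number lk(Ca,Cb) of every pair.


V = -q^-4 + q^-3 + q^-1
<D> = A^-2 + A^6 - A^10 (w = -2)
1 component over 6 crossings, w = -2
9 Fox colorings among 3^6, |V(-1)| = 3: tricolorable
why: det 3 = |V(-1)|; divisible by 3, so tricolorable


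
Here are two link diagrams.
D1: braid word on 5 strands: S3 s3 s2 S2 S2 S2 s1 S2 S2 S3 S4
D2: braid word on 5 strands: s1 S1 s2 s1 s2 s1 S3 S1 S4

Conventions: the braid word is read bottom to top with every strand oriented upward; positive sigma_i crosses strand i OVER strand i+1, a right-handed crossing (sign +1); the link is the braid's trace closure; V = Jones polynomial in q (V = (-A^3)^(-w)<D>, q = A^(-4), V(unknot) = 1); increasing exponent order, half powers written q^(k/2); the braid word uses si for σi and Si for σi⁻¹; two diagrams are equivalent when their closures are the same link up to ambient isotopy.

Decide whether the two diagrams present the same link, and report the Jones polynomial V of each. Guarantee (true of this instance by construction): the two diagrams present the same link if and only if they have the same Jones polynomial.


same link: no
V(D1) = -q^(-11/2) + q^(-9/2) - q^(-7/2) - q^(-3/2)  [11 crossings, <D> = A^-9 + A^-1 - A^3 + A^7, w = -5]
V(D2) = -q^(1/2) - q^(5/2)  [9 crossings, <D> = A^-7 + A, w = +1]
insight: V(q) takes 2 values over 2 diagrams, fixing the grouping


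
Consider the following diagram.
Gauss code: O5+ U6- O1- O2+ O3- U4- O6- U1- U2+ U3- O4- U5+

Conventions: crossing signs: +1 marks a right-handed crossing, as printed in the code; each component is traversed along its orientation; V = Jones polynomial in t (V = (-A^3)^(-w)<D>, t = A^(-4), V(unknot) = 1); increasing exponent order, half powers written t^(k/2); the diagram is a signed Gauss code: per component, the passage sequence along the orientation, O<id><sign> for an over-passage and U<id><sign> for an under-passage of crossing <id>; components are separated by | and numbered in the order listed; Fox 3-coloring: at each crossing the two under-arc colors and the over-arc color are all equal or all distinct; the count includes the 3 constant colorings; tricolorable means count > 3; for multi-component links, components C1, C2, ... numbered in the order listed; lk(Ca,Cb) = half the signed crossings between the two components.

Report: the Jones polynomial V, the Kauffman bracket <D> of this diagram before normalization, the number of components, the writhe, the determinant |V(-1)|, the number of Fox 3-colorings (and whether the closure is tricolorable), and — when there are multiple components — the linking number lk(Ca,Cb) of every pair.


V(t) = -t^-4 + t^-3 + t^-1
bracket: A^-2 + A^6 - A^10, w = -2
1 component, writhe -2, over 6 crossings
det 3, colorings 9 of 3^6 — tricolorable
observation: |V(-1)| = 3: so tricolorable, since 3 divides 3


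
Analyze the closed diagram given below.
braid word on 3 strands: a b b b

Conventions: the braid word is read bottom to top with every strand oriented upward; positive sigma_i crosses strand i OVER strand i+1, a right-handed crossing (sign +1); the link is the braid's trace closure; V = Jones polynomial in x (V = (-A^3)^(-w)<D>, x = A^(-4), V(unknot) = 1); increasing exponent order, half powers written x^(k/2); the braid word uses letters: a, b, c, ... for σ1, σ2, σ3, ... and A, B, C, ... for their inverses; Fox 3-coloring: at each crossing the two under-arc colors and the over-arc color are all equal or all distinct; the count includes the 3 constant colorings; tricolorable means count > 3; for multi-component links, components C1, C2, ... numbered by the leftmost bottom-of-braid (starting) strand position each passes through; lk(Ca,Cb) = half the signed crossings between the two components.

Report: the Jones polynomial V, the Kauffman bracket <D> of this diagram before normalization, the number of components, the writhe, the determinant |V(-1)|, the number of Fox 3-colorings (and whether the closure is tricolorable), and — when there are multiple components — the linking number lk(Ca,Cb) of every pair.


V = x + x^3 - x^4
<D> = -A^-4 + 1 + A^8 (w = +4)
1 component over 4 crossings, w = +4
9 Fox colorings among 3^4, |V(-1)| = 3: tricolorable
why: |V(-1)| = 3: so tricolorable, since 3 divides 3


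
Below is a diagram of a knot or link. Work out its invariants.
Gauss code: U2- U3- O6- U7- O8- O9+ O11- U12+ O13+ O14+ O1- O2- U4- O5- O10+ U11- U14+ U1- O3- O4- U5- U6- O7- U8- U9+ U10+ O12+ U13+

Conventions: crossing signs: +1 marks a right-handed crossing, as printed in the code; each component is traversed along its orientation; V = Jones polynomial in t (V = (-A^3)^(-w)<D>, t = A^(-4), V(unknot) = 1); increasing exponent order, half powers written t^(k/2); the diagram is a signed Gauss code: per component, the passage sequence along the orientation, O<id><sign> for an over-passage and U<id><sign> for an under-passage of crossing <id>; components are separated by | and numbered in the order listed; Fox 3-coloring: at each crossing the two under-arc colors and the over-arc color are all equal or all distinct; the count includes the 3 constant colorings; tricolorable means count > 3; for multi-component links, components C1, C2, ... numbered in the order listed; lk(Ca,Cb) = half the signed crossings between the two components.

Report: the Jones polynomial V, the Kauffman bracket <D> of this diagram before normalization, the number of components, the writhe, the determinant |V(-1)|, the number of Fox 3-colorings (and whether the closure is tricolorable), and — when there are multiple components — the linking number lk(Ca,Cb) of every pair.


Jones polynomial: V(t) = t^-7 - 2t^-6 + 2t^-5 - 3t^-4 + 3t^-3 - 2t^-2 + 2t^-1
<D> = 2A^-8 - 2A^-4 + 3 - 3A^4 + 2A^8 - 2A^12 + A^16; writhe -4
components 1, writhe -4 (14 crossings)
3-colorings: 9 of 3^14, det 15 — tricolorable
note: w = -4 shifts under R1 moves; the (-A^3)^(4) factor cancels that in V


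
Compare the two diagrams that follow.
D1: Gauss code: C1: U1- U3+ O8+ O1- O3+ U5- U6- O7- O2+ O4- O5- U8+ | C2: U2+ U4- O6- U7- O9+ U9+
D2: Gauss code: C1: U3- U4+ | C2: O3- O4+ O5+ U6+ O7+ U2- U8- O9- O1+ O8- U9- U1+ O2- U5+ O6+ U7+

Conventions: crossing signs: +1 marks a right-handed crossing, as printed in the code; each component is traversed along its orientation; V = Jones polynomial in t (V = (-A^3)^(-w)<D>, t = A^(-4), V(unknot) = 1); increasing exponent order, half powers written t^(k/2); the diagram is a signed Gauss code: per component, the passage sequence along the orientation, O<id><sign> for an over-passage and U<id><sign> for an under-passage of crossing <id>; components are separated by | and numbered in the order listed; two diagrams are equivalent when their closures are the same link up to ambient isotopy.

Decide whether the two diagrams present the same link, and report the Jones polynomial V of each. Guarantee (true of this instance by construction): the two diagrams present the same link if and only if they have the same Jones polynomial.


equivalent: no
D1 (bracket A^-1 + A^7; 9 crossings at w = -1): V = -t^(-5/2) - t^(-1/2)
V(D2) = -t^(1/2) - t^(3/2) - t^(5/2) + t^(9/2)  (w +1, c 9, <D> = -A^-15 + A^-7 + A^-3 + A)
key observation: V(t) takes 2 values over 2 diagrams, fixing the grouping


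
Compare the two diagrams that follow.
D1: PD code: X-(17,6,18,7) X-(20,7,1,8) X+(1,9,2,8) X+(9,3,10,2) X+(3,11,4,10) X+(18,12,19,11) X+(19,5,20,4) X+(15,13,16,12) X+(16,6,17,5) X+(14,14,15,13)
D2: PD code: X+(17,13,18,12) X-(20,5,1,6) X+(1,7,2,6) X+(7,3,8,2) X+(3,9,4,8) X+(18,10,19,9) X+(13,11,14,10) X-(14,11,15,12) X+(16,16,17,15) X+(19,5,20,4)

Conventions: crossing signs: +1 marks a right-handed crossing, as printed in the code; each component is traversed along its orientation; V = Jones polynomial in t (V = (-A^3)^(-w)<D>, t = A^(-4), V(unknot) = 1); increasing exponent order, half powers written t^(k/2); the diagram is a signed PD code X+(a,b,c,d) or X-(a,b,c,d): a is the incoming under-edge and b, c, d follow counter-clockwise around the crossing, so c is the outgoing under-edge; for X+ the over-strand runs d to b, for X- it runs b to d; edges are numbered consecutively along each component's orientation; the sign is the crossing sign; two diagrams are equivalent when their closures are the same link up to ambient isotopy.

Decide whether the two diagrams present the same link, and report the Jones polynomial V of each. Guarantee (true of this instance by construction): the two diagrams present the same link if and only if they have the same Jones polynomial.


equivalent: yes
D1 (bracket -A^2 + A^6 + A^14; 10 crossings at w = +6): V = t + t^3 - t^4
V(D2) = t + t^3 - t^4  [10 crossings, <D> = -A^2 + A^6 + A^14, w = +6]
observation: all 2 diagrams share one V(t), hence one class


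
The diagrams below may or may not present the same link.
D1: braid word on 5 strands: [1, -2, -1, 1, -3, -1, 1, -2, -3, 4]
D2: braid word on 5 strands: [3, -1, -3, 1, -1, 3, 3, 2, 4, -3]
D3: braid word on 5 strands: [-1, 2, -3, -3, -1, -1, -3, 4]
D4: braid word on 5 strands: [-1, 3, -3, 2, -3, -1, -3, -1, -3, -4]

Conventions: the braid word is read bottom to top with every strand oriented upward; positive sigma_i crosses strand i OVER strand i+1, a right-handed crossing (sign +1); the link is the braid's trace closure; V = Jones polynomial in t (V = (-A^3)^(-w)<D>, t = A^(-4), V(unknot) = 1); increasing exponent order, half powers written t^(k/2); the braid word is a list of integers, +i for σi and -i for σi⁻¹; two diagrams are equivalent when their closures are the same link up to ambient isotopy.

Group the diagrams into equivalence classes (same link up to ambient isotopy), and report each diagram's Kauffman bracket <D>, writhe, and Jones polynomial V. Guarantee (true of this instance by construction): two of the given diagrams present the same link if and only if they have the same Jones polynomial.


classes: {D1} | {D2} | {D3, D4}
V(D1) = -t^-4 + t^-3 + t^-1  [10 crossings, <D> = A^-2 + A^6 - A^10, w = -2]
D2 (bracket A^6; 10 crossings at w = +2): V = 1
V(D3) = t^-8 - 2t^-7 + t^-6 - 2t^-5 + 2t^-4 + t^-2  (w -4, c 8, <D> = A^-4 + 2A^4 - 2A^8 + A^12 - 2A^16 + A^20)
V(D4) = t^-8 - 2t^-7 + t^-6 - 2t^-5 + 2t^-4 + t^-2  [10 crossings, <D> = A^-10 + 2A^-2 - 2A^2 + A^6 - 2A^10 + A^14, w = -6]
note: comparing 4 Jones polynomials yields 3 groups


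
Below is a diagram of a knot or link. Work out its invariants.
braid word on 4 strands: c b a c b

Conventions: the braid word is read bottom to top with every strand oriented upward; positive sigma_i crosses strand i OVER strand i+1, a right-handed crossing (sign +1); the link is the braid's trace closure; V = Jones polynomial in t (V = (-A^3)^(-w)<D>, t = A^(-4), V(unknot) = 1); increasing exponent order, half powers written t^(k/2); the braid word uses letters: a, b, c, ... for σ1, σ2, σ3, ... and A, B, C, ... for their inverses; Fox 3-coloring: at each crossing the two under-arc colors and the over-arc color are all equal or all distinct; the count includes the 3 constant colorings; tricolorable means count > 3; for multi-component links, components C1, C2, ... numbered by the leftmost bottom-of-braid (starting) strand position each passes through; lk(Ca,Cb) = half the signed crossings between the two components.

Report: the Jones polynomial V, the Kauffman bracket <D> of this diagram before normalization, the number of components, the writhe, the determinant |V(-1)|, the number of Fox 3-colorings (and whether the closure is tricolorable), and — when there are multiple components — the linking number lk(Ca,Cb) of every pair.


V(t) = t + t^3 - t^4
bracket: A^-1 - A^3 - A^11, w = +5
1 component, writhe +5, over 5 crossings
det 3, colorings 9 of 3^5 — tricolorable
observation: w = +5 (over 5 crossings) is diagram-only; (-A^3)^(-5) removes it from V


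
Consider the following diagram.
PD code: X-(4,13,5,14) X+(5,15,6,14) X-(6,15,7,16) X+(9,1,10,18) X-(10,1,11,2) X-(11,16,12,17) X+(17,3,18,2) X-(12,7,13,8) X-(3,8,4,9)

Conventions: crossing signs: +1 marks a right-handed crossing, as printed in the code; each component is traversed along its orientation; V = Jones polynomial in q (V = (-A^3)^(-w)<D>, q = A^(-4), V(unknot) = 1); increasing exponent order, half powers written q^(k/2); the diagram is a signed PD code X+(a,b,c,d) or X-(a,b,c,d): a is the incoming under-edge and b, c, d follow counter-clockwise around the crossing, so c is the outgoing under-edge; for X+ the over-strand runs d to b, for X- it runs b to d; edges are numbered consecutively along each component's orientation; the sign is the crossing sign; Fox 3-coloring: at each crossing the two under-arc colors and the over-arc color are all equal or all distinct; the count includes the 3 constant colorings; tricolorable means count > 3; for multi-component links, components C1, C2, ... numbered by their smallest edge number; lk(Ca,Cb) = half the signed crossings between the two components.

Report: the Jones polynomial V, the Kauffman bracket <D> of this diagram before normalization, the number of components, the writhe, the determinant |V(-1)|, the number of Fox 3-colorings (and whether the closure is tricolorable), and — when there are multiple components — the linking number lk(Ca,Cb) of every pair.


V(q) = -q^-4 + q^-3 + q^-1
bracket: -A^-5 - A^3 + A^7, w = -3
1 component, writhe -3, over 9 crossings
det 3, colorings 9 of 3^9 — tricolorable
observation: the span of V is 3, forcing >= 3 crossings in any diagram


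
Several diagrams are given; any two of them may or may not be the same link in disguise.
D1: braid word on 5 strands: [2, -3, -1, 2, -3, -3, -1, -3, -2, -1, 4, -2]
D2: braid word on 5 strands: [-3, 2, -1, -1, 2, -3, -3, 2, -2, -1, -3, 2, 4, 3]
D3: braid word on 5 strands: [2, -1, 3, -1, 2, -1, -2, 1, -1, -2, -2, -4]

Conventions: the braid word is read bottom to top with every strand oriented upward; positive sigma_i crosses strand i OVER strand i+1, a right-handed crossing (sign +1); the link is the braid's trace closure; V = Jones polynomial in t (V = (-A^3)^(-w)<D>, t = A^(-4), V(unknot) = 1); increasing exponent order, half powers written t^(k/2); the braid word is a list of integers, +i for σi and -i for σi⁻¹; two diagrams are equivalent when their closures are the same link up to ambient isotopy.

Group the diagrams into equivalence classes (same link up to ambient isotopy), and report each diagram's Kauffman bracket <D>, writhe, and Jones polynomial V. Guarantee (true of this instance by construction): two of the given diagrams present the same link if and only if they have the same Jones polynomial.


grouping into links: {D1} | {D2} | {D3}
V(D1) = -t^-9 + 2t^-8 - 3t^-7 + 3t^-6 - 3t^-5 + 3t^-4 - t^-3 + t^-2  (w -6, c 12, <D> = A^-10 - A^-6 + 3A^-2 - 3A^2 + 3A^6 - 3A^10 + 2A^14 - A^18)
V(D2) = t^-7 - 3t^-6 + 4t^-5 - 6t^-4 + 7t^-3 - 6t^-2 + 6t^-1 - 3 + 2t - t^2  [14 crossings, <D> = -A^-14 + 2A^-10 - 3A^-6 + 6A^-2 - 6A^2 + 7A^6 - 6A^10 + 4A^14 - 3A^18 + A^22, w = -2]
D3 (bracket A^-8 - A^-4 + 2 - A^4 + A^8 - A^12; 12 crossings at w = -4): V = -t^-6 + t^-5 - t^-4 + 2t^-3 - t^-2 + t^-1
why: V(t) takes 3 values over 3 diagrams, fixing the grouping


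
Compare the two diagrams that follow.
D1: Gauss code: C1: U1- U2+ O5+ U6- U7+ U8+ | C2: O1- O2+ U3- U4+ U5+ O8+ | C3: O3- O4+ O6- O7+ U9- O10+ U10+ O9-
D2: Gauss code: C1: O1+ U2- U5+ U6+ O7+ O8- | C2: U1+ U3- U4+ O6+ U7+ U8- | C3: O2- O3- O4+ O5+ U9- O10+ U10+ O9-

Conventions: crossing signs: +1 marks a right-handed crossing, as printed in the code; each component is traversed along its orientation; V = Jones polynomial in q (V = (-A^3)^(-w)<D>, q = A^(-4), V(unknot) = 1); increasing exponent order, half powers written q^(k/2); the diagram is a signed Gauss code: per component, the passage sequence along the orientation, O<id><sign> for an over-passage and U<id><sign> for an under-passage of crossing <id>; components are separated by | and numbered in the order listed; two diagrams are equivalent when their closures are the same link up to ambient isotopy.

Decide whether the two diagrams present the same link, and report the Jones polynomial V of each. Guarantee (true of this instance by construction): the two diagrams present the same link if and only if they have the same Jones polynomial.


equivalent: yes
V(D1) = 1 + q + q^2 + q^3  (w +2, c 10, <D> = A^-6 + A^-2 + A^2 + A^6)
V(D2) = 1 + q + q^2 + q^3  [10 crossings, <D> = A^-6 + A^-2 + A^2 + A^6, w = +2]
key observation: all 2 diagrams share one V(q), hence one class


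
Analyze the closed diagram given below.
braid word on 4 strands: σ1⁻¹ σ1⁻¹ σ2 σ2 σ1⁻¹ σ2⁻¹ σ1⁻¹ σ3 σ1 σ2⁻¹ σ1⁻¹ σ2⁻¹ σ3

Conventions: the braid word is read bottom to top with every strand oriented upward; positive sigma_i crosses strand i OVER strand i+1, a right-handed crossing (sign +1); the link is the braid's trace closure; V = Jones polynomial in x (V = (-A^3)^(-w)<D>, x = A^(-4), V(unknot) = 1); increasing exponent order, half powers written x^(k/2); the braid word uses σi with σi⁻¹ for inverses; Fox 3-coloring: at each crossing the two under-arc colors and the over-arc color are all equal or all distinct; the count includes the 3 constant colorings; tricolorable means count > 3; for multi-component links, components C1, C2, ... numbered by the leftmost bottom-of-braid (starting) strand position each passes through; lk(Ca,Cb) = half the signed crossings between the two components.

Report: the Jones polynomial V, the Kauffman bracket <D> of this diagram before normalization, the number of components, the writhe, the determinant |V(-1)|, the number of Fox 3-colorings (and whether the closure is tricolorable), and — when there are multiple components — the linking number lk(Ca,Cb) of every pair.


V(x) = x^-7 - 2x^-6 + 3x^-5 - 4x^-4 + 4x^-3 - 4x^-2 + 3x^-1 - 1 + x
bracket: -A^-13 + A^-9 - 3A^-5 + 4A^-1 - 4A^3 + 4A^7 - 3A^11 + 2A^15 - A^19, w = -3
1 component, writhe -3, over 13 crossings
det 23, colorings 3 of 3^13 — not tricolorable
observation: V spans 8 powers of x: at least 8 crossings in any diagram


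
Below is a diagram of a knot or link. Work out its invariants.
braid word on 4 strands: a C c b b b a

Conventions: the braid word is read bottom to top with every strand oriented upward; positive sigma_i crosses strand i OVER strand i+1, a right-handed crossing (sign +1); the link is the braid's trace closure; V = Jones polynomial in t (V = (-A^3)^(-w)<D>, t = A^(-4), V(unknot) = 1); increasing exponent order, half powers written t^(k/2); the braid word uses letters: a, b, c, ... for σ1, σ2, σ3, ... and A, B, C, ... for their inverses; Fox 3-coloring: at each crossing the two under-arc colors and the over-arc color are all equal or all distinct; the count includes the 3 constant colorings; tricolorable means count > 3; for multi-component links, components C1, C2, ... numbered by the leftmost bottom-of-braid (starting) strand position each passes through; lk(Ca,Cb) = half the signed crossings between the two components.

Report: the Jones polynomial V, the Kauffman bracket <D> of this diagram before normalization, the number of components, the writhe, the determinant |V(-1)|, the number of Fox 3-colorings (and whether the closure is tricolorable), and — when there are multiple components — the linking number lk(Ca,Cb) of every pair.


V = t + t^2 + 2t^3 + t^4 - t^7
<D> = A^-13 - A^-1 - 2A^3 - A^7 - A^11 (w = +5)
3 components over 7 crossings, w = +5
lk(C1,C2): +1
lk(C1,C3) = 0
linking number lk(C2,C3) = 0
27 Fox colorings among 3^8, |V(-1)| = 0: tricolorable
why: |V(-1)| = 0: so tricolorable, since 3 divides 0


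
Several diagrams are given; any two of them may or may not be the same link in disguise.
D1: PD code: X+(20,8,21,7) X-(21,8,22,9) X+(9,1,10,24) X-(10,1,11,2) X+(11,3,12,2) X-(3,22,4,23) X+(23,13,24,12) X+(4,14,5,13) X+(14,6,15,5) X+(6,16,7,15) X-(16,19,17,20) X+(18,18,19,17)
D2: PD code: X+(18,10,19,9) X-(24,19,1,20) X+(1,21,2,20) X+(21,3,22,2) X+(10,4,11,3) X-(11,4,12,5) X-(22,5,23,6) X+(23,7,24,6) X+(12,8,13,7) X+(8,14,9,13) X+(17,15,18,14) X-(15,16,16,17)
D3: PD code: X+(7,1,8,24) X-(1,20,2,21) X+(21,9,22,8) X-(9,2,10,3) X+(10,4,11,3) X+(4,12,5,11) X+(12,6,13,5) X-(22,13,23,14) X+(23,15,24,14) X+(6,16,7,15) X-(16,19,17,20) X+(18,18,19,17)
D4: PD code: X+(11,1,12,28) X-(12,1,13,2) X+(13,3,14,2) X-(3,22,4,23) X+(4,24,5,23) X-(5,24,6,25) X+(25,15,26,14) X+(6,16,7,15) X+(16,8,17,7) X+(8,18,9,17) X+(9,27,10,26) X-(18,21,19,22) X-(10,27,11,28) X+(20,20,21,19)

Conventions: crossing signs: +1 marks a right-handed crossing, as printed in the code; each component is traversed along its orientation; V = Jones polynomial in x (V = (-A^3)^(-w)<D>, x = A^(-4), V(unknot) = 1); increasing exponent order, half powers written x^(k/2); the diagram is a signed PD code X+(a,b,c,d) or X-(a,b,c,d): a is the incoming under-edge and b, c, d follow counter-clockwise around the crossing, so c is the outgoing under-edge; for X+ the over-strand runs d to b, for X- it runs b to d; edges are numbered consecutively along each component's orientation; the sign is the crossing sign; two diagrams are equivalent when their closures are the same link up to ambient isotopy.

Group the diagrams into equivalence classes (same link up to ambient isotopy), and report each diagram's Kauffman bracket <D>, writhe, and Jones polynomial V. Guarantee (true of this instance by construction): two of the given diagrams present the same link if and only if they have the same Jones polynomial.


equivalence classes: {D1, D3, D4} | {D2}
D1 (bracket -A^-12 + A^-8 - A^-4 + 2 - A^4 + A^8; 12 crossings at w = +4): V = x - x^2 + 2x^3 - x^4 + x^5 - x^6
D2 (bracket -A^-4 + 1 + A^8; 12 crossings at w = +4): V = x + x^3 - x^4
V(D3) = x - x^2 + 2x^3 - x^4 + x^5 - x^6  (w +4, c 12, <D> = -A^-12 + A^-8 - A^-4 + 2 - A^4 + A^8)
D4 (bracket -A^-12 + A^-8 - A^-4 + 2 - A^4 + A^8; 14 crossings at w = +4): V = x - x^2 + 2x^3 - x^4 + x^5 - x^6
observation: 2 classes among 4 diagrams; unequal V(x) rules out equality


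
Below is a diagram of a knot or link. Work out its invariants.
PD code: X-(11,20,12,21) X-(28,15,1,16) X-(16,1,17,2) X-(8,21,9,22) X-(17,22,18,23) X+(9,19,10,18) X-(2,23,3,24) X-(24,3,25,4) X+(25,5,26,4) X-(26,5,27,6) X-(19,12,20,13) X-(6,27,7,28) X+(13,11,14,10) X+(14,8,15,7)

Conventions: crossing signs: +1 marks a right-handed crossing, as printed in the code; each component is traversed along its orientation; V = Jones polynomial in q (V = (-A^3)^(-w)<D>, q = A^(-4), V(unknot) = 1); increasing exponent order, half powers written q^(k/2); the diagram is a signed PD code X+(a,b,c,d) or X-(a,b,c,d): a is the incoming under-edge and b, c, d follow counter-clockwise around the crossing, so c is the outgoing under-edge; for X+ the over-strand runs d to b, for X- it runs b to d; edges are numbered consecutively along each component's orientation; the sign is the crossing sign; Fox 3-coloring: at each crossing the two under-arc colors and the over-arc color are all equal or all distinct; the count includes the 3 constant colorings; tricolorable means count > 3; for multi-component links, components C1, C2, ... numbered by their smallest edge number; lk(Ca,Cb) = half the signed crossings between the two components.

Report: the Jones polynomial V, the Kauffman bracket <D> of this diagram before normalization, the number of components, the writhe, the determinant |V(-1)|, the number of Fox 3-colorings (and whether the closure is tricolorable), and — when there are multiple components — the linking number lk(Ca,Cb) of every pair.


Jones polynomial: V(q) = -q^-9 + 2q^-8 - 4q^-7 + 6q^-6 - 6q^-5 + 6q^-4 - 5q^-3 + 4q^-2 - 2q^-1 + 1
<D> = A^-18 - 2A^-14 + 4A^-10 - 5A^-6 + 6A^-2 - 6A^2 + 6A^6 - 4A^10 + 2A^14 - A^18; writhe -6
components 1, writhe -6 (14 crossings)
3-colorings: 3 of 3^14, det 37 — not tricolorable
note: V spans 9 powers of q: at least 9 crossings in any diagram


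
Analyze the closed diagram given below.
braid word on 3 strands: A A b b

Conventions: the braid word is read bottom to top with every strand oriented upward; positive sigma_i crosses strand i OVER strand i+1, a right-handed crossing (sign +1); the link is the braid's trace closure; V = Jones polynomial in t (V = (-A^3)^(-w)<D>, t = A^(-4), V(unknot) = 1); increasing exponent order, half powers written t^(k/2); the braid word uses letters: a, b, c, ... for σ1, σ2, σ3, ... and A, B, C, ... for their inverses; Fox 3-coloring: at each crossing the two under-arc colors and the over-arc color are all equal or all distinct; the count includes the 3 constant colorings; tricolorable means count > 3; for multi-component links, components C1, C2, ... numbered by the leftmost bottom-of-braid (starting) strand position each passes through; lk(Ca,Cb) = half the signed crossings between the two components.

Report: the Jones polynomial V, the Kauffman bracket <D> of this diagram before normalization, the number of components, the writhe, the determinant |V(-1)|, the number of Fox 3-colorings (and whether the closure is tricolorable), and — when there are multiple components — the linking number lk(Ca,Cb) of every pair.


V(t) = t^-2 + 2 + t^2
bracket: A^-8 + 2 + A^8, w = 0
3 components, writhe 0, over 4 crossings
lk(C1,C2) = -1
linking number lk(C1,C3) = 0
lk(C2,C3): +1
det 4, colorings 3 of 3^4 — not tricolorable
observation: |V(-1)| = 4: so not tricolorable, since 3 does not divide 4


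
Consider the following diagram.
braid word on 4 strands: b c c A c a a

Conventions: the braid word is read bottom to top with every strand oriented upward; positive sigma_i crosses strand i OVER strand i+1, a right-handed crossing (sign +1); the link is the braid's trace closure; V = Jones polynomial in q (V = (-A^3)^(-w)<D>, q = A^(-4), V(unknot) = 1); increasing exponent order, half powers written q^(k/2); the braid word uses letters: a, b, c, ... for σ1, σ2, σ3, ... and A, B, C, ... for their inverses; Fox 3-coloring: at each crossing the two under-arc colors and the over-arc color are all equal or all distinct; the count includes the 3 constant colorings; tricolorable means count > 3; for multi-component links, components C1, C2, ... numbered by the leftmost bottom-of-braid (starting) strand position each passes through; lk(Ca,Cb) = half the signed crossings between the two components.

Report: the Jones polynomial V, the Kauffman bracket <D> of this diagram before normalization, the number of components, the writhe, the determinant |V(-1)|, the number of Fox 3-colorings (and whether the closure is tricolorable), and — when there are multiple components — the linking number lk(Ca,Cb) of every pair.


V(q) = q + q^3 - q^4
bracket: A^-1 - A^3 - A^11, w = +5
1 component, writhe +5, over 7 crossings
det 3, colorings 9 of 3^7 — tricolorable
observation: w = +5 shifts under R1 moves; the (-A^3)^(-5) factor cancels that in V


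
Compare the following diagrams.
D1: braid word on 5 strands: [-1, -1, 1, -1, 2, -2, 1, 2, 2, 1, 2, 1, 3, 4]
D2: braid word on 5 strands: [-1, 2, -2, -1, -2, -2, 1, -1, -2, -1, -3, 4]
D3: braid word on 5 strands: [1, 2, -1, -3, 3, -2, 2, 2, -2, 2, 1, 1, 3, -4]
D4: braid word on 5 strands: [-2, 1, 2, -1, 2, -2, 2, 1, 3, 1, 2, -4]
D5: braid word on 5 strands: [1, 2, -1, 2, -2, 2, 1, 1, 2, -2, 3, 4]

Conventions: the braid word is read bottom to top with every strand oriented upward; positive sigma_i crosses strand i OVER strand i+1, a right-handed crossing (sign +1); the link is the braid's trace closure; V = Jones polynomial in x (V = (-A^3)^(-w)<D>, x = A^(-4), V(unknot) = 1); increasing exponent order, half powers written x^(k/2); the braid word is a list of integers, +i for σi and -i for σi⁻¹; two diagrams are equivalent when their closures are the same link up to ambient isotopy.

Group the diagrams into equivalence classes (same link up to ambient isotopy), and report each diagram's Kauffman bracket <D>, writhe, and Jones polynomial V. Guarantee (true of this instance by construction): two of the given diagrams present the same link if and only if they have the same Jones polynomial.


classes: {D1} | {D2} | {D3, D4, D5}
V(D1) = x + x^3 - x^4  [14 crossings, <D> = -A^2 + A^6 + A^14, w = +6]
D2 (bracket A^-10 + 2A^-2 - 2A^2 + A^6 - 2A^10 + A^14; 12 crossings at w = -6): V = x^-8 - 2x^-7 + x^-6 - 2x^-5 + 2x^-4 + x^-2
D3 (bracket -A^-12 + A^-8 - A^-4 + 2 - A^4 + A^8; 14 crossings at w = +4): V = x - x^2 + 2x^3 - x^4 + x^5 - x^6
D4 (bracket -A^-12 + A^-8 - A^-4 + 2 - A^4 + A^8; 12 crossings at w = +4): V = x - x^2 + 2x^3 - x^4 + x^5 - x^6
V(D5) = x - x^2 + 2x^3 - x^4 + x^5 - x^6  [12 crossings, <D> = -A^-6 + A^-2 - A^2 + 2A^6 - A^10 + A^14, w = +6]
insight: 3 values of V(x) split the 5 diagrams


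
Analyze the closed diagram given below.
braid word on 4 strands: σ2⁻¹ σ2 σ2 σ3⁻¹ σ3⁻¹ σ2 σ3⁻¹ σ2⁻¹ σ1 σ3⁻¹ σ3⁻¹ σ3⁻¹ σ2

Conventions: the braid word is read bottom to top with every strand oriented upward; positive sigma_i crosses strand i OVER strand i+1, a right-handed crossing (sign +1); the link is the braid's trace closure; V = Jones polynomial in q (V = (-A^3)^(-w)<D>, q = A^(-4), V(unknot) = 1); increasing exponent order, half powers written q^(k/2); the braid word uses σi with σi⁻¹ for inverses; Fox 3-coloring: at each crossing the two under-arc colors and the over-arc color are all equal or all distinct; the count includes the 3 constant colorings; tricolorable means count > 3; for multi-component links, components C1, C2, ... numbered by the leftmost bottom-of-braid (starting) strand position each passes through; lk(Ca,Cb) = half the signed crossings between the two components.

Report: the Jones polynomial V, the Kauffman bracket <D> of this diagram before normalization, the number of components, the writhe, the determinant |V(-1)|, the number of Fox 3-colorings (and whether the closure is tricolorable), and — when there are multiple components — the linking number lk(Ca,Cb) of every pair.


V = -q^-6 + q^-5 - q^-4 + 2q^-3 - q^-2 + q^-1
<D> = -A^-5 + A^-1 - 2A^3 + A^7 - A^11 + A^15 (w = -3)
1 component over 13 crossings, w = -3
3 Fox colorings among 3^13, |V(-1)| = 7: not tricolorable
why: det 7 = |V(-1)|; not divisible by 3, so not tricolorable


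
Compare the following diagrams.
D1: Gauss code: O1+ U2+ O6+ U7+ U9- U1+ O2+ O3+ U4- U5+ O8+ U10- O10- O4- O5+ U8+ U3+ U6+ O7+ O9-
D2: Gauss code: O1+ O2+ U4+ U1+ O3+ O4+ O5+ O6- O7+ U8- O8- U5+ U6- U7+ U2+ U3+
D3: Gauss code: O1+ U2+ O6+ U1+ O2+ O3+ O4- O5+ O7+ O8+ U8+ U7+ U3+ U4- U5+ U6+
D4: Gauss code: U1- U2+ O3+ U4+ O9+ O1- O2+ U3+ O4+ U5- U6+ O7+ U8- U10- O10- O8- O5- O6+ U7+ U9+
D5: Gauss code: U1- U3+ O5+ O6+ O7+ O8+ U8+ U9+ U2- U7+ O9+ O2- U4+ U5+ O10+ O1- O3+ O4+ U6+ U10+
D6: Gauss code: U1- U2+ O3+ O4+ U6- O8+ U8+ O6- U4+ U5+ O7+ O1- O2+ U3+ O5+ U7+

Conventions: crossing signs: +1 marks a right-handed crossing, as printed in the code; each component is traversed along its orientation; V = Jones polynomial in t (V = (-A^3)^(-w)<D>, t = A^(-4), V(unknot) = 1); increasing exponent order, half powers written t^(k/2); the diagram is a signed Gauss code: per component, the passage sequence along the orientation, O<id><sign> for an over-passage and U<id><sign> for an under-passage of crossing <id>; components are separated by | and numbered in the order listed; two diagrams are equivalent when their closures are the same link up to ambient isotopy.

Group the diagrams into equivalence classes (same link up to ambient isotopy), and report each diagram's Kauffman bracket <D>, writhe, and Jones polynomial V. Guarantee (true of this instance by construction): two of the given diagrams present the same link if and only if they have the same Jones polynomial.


classes: {D1, D2, D3, D4, D5, D6}
V(D1) = t + t^3 - t^4  [10 crossings, <D> = -A^-4 + 1 + A^8, w = +4]
V(D2) = t + t^3 - t^4  [8 crossings, <D> = -A^-4 + 1 + A^8, w = +4]
D3 (bracket -A^2 + A^6 + A^14; 8 crossings at w = +6): V = t + t^3 - t^4
V(D4) = t + t^3 - t^4  [10 crossings, <D> = -A^-10 + A^-6 + A^2, w = +2]
V(D5) = t + t^3 - t^4  [10 crossings, <D> = -A^2 + A^6 + A^14, w = +6]
V(D6) = t + t^3 - t^4  (w +4, c 8, <D> = -A^-4 + 1 + A^8)
insight: all 6 diagrams share one V(t), hence one class


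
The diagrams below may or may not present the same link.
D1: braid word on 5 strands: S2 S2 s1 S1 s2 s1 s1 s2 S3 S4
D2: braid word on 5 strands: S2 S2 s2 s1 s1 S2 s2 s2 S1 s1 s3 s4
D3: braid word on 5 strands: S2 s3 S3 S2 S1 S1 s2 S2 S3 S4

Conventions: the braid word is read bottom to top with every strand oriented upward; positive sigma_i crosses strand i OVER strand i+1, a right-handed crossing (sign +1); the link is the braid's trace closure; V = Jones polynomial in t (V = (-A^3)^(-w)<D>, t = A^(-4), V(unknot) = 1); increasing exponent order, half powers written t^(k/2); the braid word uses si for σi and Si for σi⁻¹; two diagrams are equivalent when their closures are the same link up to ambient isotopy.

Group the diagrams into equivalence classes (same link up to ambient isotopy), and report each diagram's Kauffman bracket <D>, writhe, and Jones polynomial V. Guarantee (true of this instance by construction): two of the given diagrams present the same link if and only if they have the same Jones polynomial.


classes: {D1, D2} | {D3}
V(D1) = 1 + t + t^2 + t^3  [10 crossings, <D> = A^-12 + A^-8 + A^-4 + 1, w = 0]
V(D2) = 1 + t + t^2 + t^3  (w +4, c 12, <D> = 1 + A^4 + A^8 + A^12)
V(D3) = t^-5 + 2t^-3 + t^-1  [10 crossings, <D> = A^-14 + 2A^-6 + A^2, w = -6]
note: 2 classes among 3 diagrams; unequal V(t) rules out equality
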